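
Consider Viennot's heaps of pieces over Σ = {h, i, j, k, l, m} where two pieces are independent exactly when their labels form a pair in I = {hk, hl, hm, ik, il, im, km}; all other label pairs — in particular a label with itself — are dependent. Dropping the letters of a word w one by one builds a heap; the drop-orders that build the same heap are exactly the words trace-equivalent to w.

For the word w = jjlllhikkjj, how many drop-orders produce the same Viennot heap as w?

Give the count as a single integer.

piece 0:j — minimal
piece 1:j rests on {0:j}
piece 2:l rests on {1:j}
piece 3:l rests on {2:l}
piece 4:l rests on {3:l}
piece 5:h rests on {1:j}
piece 6:i rests on {5:h}
piece 7:k rests on {4:l}
piece 8:k rests on {7:k}
piece 9:j rests on {6:i, 8:k}
piece 10:j rests on {9:j}
minimal pieces: {0:j}
ways to finish when only these pieces remain (= sum over removing one remaining piece with nothing left below it):
  1 left: {10}→1
  2 left: {9,10}→1
  3 left: {6,9,10}→1  {8,9,10}→1
  4 left: {5,6,9,10}→1  {6,8,9,10}→2  {7,8,9,10}→1
  5 left: {4,7,8,9,10}→1  {5,6,8,9,10}→3  {6,7,8,9,10}→3
  6 left: {3,4,7,8,9,10}→1  {4,6,7,8,9,10}→4  {5,6,7,8,9,10}→6
  7 left: {2,3,4,7,8,9,10}→1  {3,4,6,7,8,9,10}→5  {4,5,6,7,8,9,10}→10
  8 left: {2,3,4,6,7,8,9,10}→6  {3,4,5,6,7,8,9,10}→15
  9 left: {2,3,4,5,6,7,8,9,10}→21
  placing 0:j first → 21 extensions

21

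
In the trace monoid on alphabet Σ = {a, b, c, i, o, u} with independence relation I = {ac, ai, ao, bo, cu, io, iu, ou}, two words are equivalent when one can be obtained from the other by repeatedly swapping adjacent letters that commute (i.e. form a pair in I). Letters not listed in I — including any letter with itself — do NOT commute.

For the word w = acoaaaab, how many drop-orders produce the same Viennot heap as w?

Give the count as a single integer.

27

piece 0:a — minimal
piece 1:c — minimal
piece 2:o rests on {1:c}
piece 3:a rests on {0:a}
piece 4:a rests on {3:a}
piece 5:a rests on {4:a}
piece 6:a rests on {5:a}
piece 7:b rests on {1:c, 6:a}
minimal pieces: {0:a, 1:c}
ways to finish when only these pieces remain (= sum over removing one remaining piece with nothing left below it):
  1 left: {2}→1  {7}→1
  2 left: {2,7}→2  {6,7}→1
  3 left: {1,2,7}→2  {2,6,7}→3  {5,6,7}→1
  4 left: {1,2,6,7}→5  {2,5,6,7}→4  {4,5,6,7}→1
  5 left: {1,2,5,6,7}→9  {2,4,5,6,7}→5  {3,4,5,6,7}→1
  6 left: {0,3,4,5,6,7}→1  {1,2,4,5,6,7}→14  {2,3,4,5,6,7}→6
  placing 0:a first → 20 extensions
  placing 1:c first → 7 extensions
total linear extensions = 27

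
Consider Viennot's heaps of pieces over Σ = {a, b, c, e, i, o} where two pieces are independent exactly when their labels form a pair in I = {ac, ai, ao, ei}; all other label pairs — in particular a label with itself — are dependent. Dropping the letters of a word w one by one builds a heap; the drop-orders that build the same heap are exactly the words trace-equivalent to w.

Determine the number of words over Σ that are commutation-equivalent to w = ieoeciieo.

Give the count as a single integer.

piece 0:i — minimal
piece 1:e — minimal
piece 2:o rests on {0:i, 1:e}
piece 3:e rests on {2:o}
piece 4:c rests on {3:e}
piece 5:i rests on {4:c}
piece 6:i rests on {5:i}
piece 7:e rests on {4:c}
piece 8:o rests on {6:i, 7:e}
minimal pieces: {0:i, 1:e}
ways to finish when only these pieces remain (= sum over removing one remaining piece with nothing left below it):
  1 left: {8}→1
  2 left: {6,8}→1  {7,8}→1
  3 left: {5,6,8}→1  {6,7,8}→2
  4 left: {5,6,7,8}→3
  5 left: {4,5,6,7,8}→3
  6 left: {3,4,5,6,7,8}→3
  7 left: {2,3,4,5,6,7,8}→3
  placing 0:i first → 3 extensions
  placing 1:e first → 3 extensions
total linear extensions = 6

6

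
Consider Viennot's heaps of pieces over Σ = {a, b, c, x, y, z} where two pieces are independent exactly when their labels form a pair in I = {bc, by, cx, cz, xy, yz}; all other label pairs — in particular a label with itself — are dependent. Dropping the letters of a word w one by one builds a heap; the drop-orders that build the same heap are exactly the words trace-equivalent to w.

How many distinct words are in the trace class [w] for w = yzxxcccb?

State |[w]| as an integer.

#0=y has no predecessor
#1=z has no predecessor
#2=x depends on [1:z]
#3=x depends on [2:x]
#4=c depends on [0:y]
#5=c depends on [4:c]
#6=c depends on [5:c]
#7=b depends on [3:x]
sources: [0:y, 1:z]
N(rest) = Σ N(rest − s) over sources s of rest; N(one piece) = 1:
  size 1 → [6]=1  [7]=1
  size 2 → [3,7]=1  [5,6]=1  [6,7]=2
  size 3 → [2,3,7]=1  [3,6,7]=3  [4,5,6]=1  [5,6,7]=3
  size 4 → [0,4,5,6]=1  [1,2,3,7]=1  [2,3,6,7]=4  [3,5,6,7]=6  [4,5,6,7]=4
  size 5 → [0,4,5,6,7]=5  [1,2,3,6,7]=5  [2,3,5,6,7]=10  [3,4,5,6,7]=10
  size 6 → [0,3,4,5,6,7]=15  [1,2,3,5,6,7]=15  [2,3,4,5,6,7]=20
  first=0(y) contributes 35
  first=1(z) contributes 35
|[w]| = 70

70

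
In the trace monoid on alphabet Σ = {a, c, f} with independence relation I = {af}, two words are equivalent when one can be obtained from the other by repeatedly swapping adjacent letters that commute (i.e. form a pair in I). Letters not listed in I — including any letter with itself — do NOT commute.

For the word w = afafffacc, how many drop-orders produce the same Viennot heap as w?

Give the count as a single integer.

0(a) covers ∅
1(f) covers ∅
2(a) covers 0:a
3(f) covers 1:f
4(f) covers 3:f
5(f) covers 4:f
6(a) covers 2:a
7(c) covers 5:f, 6:a
8(c) covers 7:c
floor of heap: 0:a, 1:f
completions by unplaced set U, small U first (add the entries for U minus each lowest piece of U):
  |U|=1: {8}:1
  |U|=2: {7,8}:1
  |U|=3: {5,7,8}:1  {6,7,8}:1
  |U|=4: {2,6,7,8}:1  {4,5,7,8}:1  {5,6,7,8}:2
  |U|=5: {0,2,6,7,8}:1  {2,5,6,7,8}:3  {3,4,5,7,8}:1  {4,5,6,7,8}:3
  |U|=6: {0,2,5,6,7,8}:4  {1,3,4,5,7,8}:1  {2,4,5,6,7,8}:6  {3,4,5,6,7,8}:4
  |U|=7: {0,2,4,5,6,7,8}:10  {1,3,4,5,6,7,8}:5  {2,3,4,5,6,7,8}:10
  start at 0(a): 15
  start at 1(f): 20
sum over floor = 35

35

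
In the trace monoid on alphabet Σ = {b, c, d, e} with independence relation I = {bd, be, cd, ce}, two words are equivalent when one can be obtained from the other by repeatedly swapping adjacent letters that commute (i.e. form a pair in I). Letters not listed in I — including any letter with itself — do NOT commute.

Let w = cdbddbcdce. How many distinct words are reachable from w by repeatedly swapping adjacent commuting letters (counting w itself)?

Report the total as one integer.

252

drop 0:c onto floor
drop 1:d onto floor
drop 2:b onto {0:c}
drop 3:d onto {1:d}
drop 4:d onto {3:d}
drop 5:b onto {2:b}
drop 6:c onto {5:b}
drop 7:d onto {4:d}
drop 8:c onto {6:c}
drop 9:e onto {7:d}
ground layer = {0:c, 1:d}
drop-orders for the pieces not yet dropped (sum over which currently-grounded one goes next):
  1 to go: {8} 1  {9} 1
  2 to go: {6,8} 1  {7,9} 1  {8,9} 2
  3 to go: {4,7,9} 1  {5,6,8} 1  {6,8,9} 3  {7,8,9} 3
  4 to go: {2,5,6,8} 1  {3,4,7,9} 1  {4,7,8,9} 4  {5,6,8,9} 4  {6,7,8,9} 6
  5 to go: {0,2,5,6,8} 1  {1,3,4,7,9} 1  {2,5,6,8,9} 5  {3,4,7,8,9} 5  {4,6,7,8,9} 10  {5,6,7,8,9} 10
  6 to go: {0,2,5,6,8,9} 6  {1,3,4,7,8,9} 6  {2,5,6,7,8,9} 15  {3,4,6,7,8,9} 15  {4,5,6,7,8,9} 20
  7 to go: {0,2,5,6,7,8,9} 21  {1,3,4,6,7,8,9} 21  {2,4,5,6,7,8,9} 35  {3,4,5,6,7,8,9} 35
  8 to go: {0,2,4,5,6,7,8,9} 56  {1,3,4,5,6,7,8,9} 56  {2,3,4,5,6,7,8,9} 70
  if 0:c drops first: 126 orders
  if 1:d drops first: 126 orders
heap linearizations: 252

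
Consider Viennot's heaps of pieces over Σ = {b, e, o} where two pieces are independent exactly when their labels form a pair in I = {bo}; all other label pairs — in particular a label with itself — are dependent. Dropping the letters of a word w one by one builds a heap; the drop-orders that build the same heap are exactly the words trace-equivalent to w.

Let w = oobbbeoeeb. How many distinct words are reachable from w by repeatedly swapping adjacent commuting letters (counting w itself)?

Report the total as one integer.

10

0(o) covers ∅
1(o) covers 0:o
2(b) covers ∅
3(b) covers 2:b
4(b) covers 3:b
5(e) covers 1:o, 4:b
6(o) covers 5:e
7(e) covers 6:o
8(e) covers 7:e
9(b) covers 8:e
floor of heap: 0:o, 2:b
completions by unplaced set U, small U first (add the entries for U minus each lowest piece of U):
  |U|=1: {9}:1
  |U|=2: {8,9}:1
  |U|=3: {7,8,9}:1
  |U|=4: {6,7,8,9}:1
  |U|=5: {5,6,7,8,9}:1
  |U|=6: {1,5,6,7,8,9}:1  {4,5,6,7,8,9}:1
  |U|=7: {0,1,5,6,7,8,9}:1  {1,4,5,6,7,8,9}:2  {3,4,5,6,7,8,9}:1
  |U|=8: {0,1,4,5,6,7,8,9}:3  {1,3,4,5,6,7,8,9}:3  {2,3,4,5,6,7,8,9}:1
  start at 0(o): 4
  start at 2(b): 6
sum over floor = 10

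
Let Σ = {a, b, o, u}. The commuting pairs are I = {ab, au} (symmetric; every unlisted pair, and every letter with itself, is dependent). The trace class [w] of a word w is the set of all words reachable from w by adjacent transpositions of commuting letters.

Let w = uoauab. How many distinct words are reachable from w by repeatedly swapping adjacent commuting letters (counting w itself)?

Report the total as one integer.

drop 0:u onto floor
drop 1:o onto {0:u}
drop 2:a onto {1:o}
drop 3:u onto {1:o}
drop 4:a onto {2:a}
drop 5:b onto {3:u}
ground layer = {0:u}
drop-orders for the pieces not yet dropped (sum over which currently-grounded one goes next):
  1 to go: {4} 1  {5} 1
  2 to go: {2,4} 1  {3,5} 1  {4,5} 2
  3 to go: {2,4,5} 3  {3,4,5} 3
  4 to go: {2,3,4,5} 6
  if 0:u drops first: 6 orders

6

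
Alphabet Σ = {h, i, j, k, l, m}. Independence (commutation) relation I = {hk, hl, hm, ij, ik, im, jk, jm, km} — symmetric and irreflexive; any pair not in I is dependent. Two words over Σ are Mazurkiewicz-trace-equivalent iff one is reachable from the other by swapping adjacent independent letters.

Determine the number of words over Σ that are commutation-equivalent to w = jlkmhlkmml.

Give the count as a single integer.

54

#0=j has no predecessor
#1=l depends on [0:j]
#2=k depends on [1:l]
#3=m depends on [1:l]
#4=h depends on [0:j]
#5=l depends on [2:k, 3:m]
#6=k depends on [5:l]
#7=m depends on [5:l]
#8=m depends on [7:m]
#9=l depends on [6:k, 8:m]
sources: [0:j]
N(rest) = Σ N(rest − s) over sources s of rest; N(one piece) = 1:
  size 1 → [4]=1  [9]=1
  size 2 → [4,9]=2  [6,9]=1  [8,9]=1
  size 3 → [4,6,9]=3  [4,8,9]=3  [6,8,9]=2  [7,8,9]=1
  size 4 → [4,6,8,9]=8  [4,7,8,9]=4  [6,7,8,9]=3
  size 5 → [4,6,7,8,9]=15  [5,6,7,8,9]=3
  size 6 → [2,5,6,7,8,9]=3  [3,5,6,7,8,9]=3  [4,5,6,7,8,9]=18
  size 7 → [2,3,5,6,7,8,9]=6  [2,4,5,6,7,8,9]=21  [3,4,5,6,7,8,9]=21
  size 8 → [1,2,3,5,6,7,8,9]=6  [2,3,4,5,6,7,8,9]=48
  first=0(j) contributes 54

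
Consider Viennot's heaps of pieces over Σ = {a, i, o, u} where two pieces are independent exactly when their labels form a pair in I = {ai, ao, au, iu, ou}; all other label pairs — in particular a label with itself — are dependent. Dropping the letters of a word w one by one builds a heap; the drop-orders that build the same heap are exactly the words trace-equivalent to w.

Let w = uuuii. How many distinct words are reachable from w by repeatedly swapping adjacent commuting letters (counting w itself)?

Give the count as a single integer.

10

drop 0:u onto floor
drop 1:u onto {0:u}
drop 2:u onto {1:u}
drop 3:i onto floor
drop 4:i onto {3:i}
ground layer = {0:u, 3:i}
drop-orders for the pieces not yet dropped (sum over which currently-grounded one goes next):
  1 to go: {2} 1  {4} 1
  2 to go: {1,2} 1  {2,4} 2  {3,4} 1
  3 to go: {0,1,2} 1  {1,2,4} 3  {2,3,4} 3
  if 0:u drops first: 6 orders
  if 3:i drops first: 4 orders
heap linearizations: 10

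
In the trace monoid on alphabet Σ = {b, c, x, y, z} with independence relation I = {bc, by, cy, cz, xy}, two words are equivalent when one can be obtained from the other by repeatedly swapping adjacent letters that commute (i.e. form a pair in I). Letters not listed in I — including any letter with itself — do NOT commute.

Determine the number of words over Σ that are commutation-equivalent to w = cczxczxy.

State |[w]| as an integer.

drop 0:c onto floor
drop 1:c onto {0:c}
drop 2:z onto floor
drop 3:x onto {1:c, 2:z}
drop 4:c onto {3:x}
drop 5:z onto {3:x}
drop 6:x onto {4:c, 5:z}
drop 7:y onto {5:z}
ground layer = {0:c, 2:z}
drop-orders for the pieces not yet dropped (sum over which currently-grounded one goes next):
  1 to go: {6} 1  {7} 1
  2 to go: {4,6} 1  {6,7} 2
  3 to go: {4,6,7} 3  {5,6,7} 2
  4 to go: {4,5,6,7} 5
  5 to go: {3,4,5,6,7} 5
  6 to go: {1,3,4,5,6,7} 5  {2,3,4,5,6,7} 5
  if 0:c drops first: 10 orders
  if 2:z drops first: 5 orders
heap linearizations: 15

15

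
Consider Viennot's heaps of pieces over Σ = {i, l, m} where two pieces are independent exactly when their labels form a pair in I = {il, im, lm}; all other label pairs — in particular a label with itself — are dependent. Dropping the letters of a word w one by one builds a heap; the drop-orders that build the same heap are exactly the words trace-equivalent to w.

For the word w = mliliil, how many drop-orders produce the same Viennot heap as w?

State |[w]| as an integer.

piece 0:m — minimal
piece 1:l — minimal
piece 2:i — minimal
piece 3:l rests on {1:l}
piece 4:i rests on {2:i}
piece 5:i rests on {4:i}
piece 6:l rests on {3:l}
minimal pieces: {0:m, 1:l, 2:i}
ways to finish when only these pieces remain (= sum over removing one remaining piece with nothing left below it):
  1 left: {0}→1  {5}→1  {6}→1
  2 left: {0,5}→2  {0,6}→2  {3,6}→1  {4,5}→1  {5,6}→2
  3 left: {0,3,6}→3  {0,4,5}→3  {0,5,6}→6  {1,3,6}→1  {2,4,5}→1  {3,5,6}→3  {4,5,6}→3
  4 left: {0,1,3,6}→4  {0,2,4,5}→4  {0,3,5,6}→12  {0,4,5,6}→12  {1,3,5,6}→4  {2,4,5,6}→4  {3,4,5,6}→6
  5 left: {0,1,3,5,6}→20  {0,2,4,5,6}→20  {0,3,4,5,6}→30  {1,3,4,5,6}→10  {2,3,4,5,6}→10
  placing 0:m first → 20 extensions
  placing 1:l first → 60 extensions
  placing 2:i first → 60 extensions
total linear extensions = 140

140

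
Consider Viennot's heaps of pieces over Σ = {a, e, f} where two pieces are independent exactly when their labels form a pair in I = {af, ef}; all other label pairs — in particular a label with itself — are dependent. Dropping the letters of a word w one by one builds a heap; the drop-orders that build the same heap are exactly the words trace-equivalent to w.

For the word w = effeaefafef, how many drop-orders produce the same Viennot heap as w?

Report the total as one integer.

462

piece 0:e — minimal
piece 1:f — minimal
piece 2:f rests on {1:f}
piece 3:e rests on {0:e}
piece 4:a rests on {3:e}
piece 5:e rests on {4:a}
piece 6:f rests on {2:f}
piece 7:a rests on {5:e}
piece 8:f rests on {6:f}
piece 9:e rests on {7:a}
piece 10:f rests on {8:f}
minimal pieces: {0:e, 1:f}
ways to finish when only these pieces remain (= sum over removing one remaining piece with nothing left below it):
  1 left: {9}→1  {10}→1
  2 left: {7,9}→1  {8,10}→1  {9,10}→2
  3 left: {5,7,9}→1  {6,8,10}→1  {7,9,10}→3  {8,9,10}→3
  4 left: {2,6,8,10}→1  {4,5,7,9}→1  {5,7,9,10}→4  {6,8,9,10}→4  {7,8,9,10}→6
  5 left: {1,2,6,8,10}→1  {2,6,8,9,10}→5  {3,4,5,7,9}→1  {4,5,7,9,10}→5  {5,7,8,9,10}→10  {6,7,8,9,10}→10
  6 left: {0,3,4,5,7,9}→1  {1,2,6,8,9,10}→6  {2,6,7,8,9,10}→15  {3,4,5,7,9,10}→6  {4,5,7,8,9,10}→15  {5,6,7,8,9,10}→20
  7 left: {0,3,4,5,7,9,10}→7  {1,2,6,7,8,9,10}→21  {2,5,6,7,8,9,10}→35  {3,4,5,7,8,9,10}→21  {4,5,6,7,8,9,10}→35
  8 left: {0,3,4,5,7,8,9,10}→28  {1,2,5,6,7,8,9,10}→56  {2,4,5,6,7,8,9,10}→70  {3,4,5,6,7,8,9,10}→56
  9 left: {0,3,4,5,6,7,8,9,10}→84  {1,2,4,5,6,7,8,9,10}→126  {2,3,4,5,6,7,8,9,10}→126
  placing 0:e first → 252 extensions
  placing 1:f first → 210 extensions
total linear extensions = 462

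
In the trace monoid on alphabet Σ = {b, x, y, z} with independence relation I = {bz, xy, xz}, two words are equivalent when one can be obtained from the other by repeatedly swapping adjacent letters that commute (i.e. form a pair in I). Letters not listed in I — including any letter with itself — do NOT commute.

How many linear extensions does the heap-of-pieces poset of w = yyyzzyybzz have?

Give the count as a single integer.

3

#0=y has no predecessor
#1=y depends on [0:y]
#2=y depends on [1:y]
#3=z depends on [2:y]
#4=z depends on [3:z]
#5=y depends on [4:z]
#6=y depends on [5:y]
#7=b depends on [6:y]
#8=z depends on [6:y]
#9=z depends on [8:z]
sources: [0:y]
N(rest) = Σ N(rest − s) over sources s of rest; N(one piece) = 1:
  size 1 → [7]=1  [9]=1
  size 2 → [7,9]=2  [8,9]=1
  size 3 → [7,8,9]=3
  size 4 → [6,7,8,9]=3
  size 5 → [5,6,7,8,9]=3
  size 6 → [4,5,6,7,8,9]=3
  size 7 → [3,4,5,6,7,8,9]=3
  size 8 → [2,3,4,5,6,7,8,9]=3
  first=0(y) contributes 3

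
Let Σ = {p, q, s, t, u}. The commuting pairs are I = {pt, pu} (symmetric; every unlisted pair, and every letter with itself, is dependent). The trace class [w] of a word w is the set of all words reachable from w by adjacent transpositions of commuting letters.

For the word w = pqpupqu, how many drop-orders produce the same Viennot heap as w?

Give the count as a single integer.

piece 0:p — minimal
piece 1:q rests on {0:p}
piece 2:p rests on {1:q}
piece 3:u rests on {1:q}
piece 4:p rests on {2:p}
piece 5:q rests on {3:u, 4:p}
piece 6:u rests on {5:q}
minimal pieces: {0:p}
ways to finish when only these pieces remain (= sum over removing one remaining piece with nothing left below it):
  1 left: {6}→1
  2 left: {5,6}→1
  3 left: {3,5,6}→1  {4,5,6}→1
  4 left: {2,4,5,6}→1  {3,4,5,6}→2
  5 left: {2,3,4,5,6}→3
  placing 0:p first → 3 extensions

3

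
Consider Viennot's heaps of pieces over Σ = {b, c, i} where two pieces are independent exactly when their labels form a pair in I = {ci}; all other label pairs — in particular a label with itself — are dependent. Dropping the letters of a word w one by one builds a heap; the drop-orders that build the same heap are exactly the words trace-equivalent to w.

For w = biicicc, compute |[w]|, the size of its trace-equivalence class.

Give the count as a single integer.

20

0(b) covers ∅
1(i) covers 0:b
2(i) covers 1:i
3(c) covers 0:b
4(i) covers 2:i
5(c) covers 3:c
6(c) covers 5:c
floor of heap: 0:b
completions by unplaced set U, small U first (add the entries for U minus each lowest piece of U):
  |U|=1: {4}:1  {6}:1
  |U|=2: {2,4}:1  {4,6}:2  {5,6}:1
  |U|=3: {1,2,4}:1  {2,4,6}:3  {3,5,6}:1  {4,5,6}:3
  |U|=4: {1,2,4,6}:4  {2,4,5,6}:6  {3,4,5,6}:4
  |U|=5: {1,2,4,5,6}:10  {2,3,4,5,6}:10
  start at 0(b): 20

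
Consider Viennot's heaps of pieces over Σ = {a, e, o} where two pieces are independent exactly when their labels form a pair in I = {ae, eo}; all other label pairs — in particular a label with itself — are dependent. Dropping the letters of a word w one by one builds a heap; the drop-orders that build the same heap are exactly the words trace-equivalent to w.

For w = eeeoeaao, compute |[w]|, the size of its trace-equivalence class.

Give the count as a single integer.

70

piece 0:e — minimal
piece 1:e rests on {0:e}
piece 2:e rests on {1:e}
piece 3:o — minimal
piece 4:e rests on {2:e}
piece 5:a rests on {3:o}
piece 6:a rests on {5:a}
piece 7:o rests on {6:a}
minimal pieces: {0:e, 3:o}
ways to finish when only these pieces remain (= sum over removing one remaining piece with nothing left below it):
  1 left: {4}→1  {7}→1
  2 left: {2,4}→1  {4,7}→2  {6,7}→1
  3 left: {1,2,4}→1  {2,4,7}→3  {4,6,7}→3  {5,6,7}→1
  4 left: {0,1,2,4}→1  {1,2,4,7}→4  {2,4,6,7}→6  {3,5,6,7}→1  {4,5,6,7}→4
  5 left: {0,1,2,4,7}→5  {1,2,4,6,7}→10  {2,4,5,6,7}→10  {3,4,5,6,7}→5
  6 left: {0,1,2,4,6,7}→15  {1,2,4,5,6,7}→20  {2,3,4,5,6,7}→15
  placing 0:e first → 35 extensions
  placing 3:o first → 35 extensions
total linear extensions = 70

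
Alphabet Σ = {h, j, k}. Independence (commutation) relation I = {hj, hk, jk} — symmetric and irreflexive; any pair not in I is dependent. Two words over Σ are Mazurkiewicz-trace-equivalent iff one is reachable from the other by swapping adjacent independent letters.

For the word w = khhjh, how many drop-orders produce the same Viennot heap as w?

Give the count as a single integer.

0(k) covers ∅
1(h) covers ∅
2(h) covers 1:h
3(j) covers ∅
4(h) covers 2:h
floor of heap: 0:k, 1:h, 3:j
completions by unplaced set U, small U first (add the entries for U minus each lowest piece of U):
  |U|=1: {0}:1  {3}:1  {4}:1
  |U|=2: {0,3}:2  {0,4}:2  {2,4}:1  {3,4}:2
  |U|=3: {0,2,4}:3  {0,3,4}:6  {1,2,4}:1  {2,3,4}:3
  start at 0(k): 4
  start at 1(h): 12
  start at 3(j): 4
sum over floor = 20

20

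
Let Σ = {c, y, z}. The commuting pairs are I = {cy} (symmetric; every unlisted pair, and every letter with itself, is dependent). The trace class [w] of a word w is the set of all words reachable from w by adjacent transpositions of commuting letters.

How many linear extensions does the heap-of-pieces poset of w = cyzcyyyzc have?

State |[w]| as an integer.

0(c) covers ∅
1(y) covers ∅
2(z) covers 0:c, 1:y
3(c) covers 2:z
4(y) covers 2:z
5(y) covers 4:y
6(y) covers 5:y
7(z) covers 3:c, 6:y
8(c) covers 7:z
floor of heap: 0:c, 1:y
completions by unplaced set U, small U first (add the entries for U minus each lowest piece of U):
  |U|=1: {8}:1
  |U|=2: {7,8}:1
  |U|=3: {3,7,8}:1  {6,7,8}:1
  |U|=4: {3,6,7,8}:2  {5,6,7,8}:1
  |U|=5: {3,5,6,7,8}:3  {4,5,6,7,8}:1
  |U|=6: {3,4,5,6,7,8}:4
  |U|=7: {2,3,4,5,6,7,8}:4
  start at 0(c): 4
  start at 1(y): 4
sum over floor = 8

8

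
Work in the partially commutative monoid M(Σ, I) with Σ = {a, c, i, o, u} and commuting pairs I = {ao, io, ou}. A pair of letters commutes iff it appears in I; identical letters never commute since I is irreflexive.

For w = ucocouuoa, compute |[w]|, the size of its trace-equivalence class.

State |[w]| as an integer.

10

#0=u has no predecessor
#1=c depends on [0:u]
#2=o depends on [1:c]
#3=c depends on [2:o]
#4=o depends on [3:c]
#5=u depends on [3:c]
#6=u depends on [5:u]
#7=o depends on [4:o]
#8=a depends on [6:u]
sources: [0:u]
N(rest) = Σ N(rest − s) over sources s of rest; N(one piece) = 1:
  size 1 → [7]=1  [8]=1
  size 2 → [4,7]=1  [6,8]=1  [7,8]=2
  size 3 → [4,7,8]=3  [5,6,8]=1  [6,7,8]=3
  size 4 → [4,6,7,8]=6  [5,6,7,8]=4
  size 5 → [4,5,6,7,8]=10
  size 6 → [3,4,5,6,7,8]=10
  size 7 → [2,3,4,5,6,7,8]=10
  first=0(u) contributes 10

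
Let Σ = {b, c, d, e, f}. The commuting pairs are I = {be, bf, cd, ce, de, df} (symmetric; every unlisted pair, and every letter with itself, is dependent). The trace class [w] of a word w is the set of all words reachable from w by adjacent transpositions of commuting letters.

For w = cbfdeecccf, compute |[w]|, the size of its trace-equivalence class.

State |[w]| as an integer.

#0=c has no predecessor
#1=b depends on [0:c]
#2=f depends on [0:c]
#3=d depends on [1:b]
#4=e depends on [2:f]
#5=e depends on [4:e]
#6=c depends on [1:b, 2:f]
#7=c depends on [6:c]
#8=c depends on [7:c]
#9=f depends on [5:e, 8:c]
sources: [0:c]
N(rest) = Σ N(rest − s) over sources s of rest; N(one piece) = 1:
  size 1 → [3]=1  [9]=1
  size 2 → [3,9]=2  [5,9]=1  [8,9]=1
  size 3 → [3,5,9]=3  [3,8,9]=3  [4,5,9]=1  [5,8,9]=2  [7,8,9]=1
  size 4 → [3,4,5,9]=4  [3,5,8,9]=8  [3,7,8,9]=4  [4,5,8,9]=3  [5,7,8,9]=3  [6,7,8,9]=1
  size 5 → [3,4,5,8,9]=15  [3,5,7,8,9]=15  [3,6,7,8,9]=5  [4,5,7,8,9]=6  [5,6,7,8,9]=4
  size 6 → [1,3,6,7,8,9]=5  [3,4,5,7,8,9]=36  [3,5,6,7,8,9]=24  [4,5,6,7,8,9]=10
  size 7 → [1,3,5,6,7,8,9]=29  [2,4,5,6,7,8,9]=10  [3,4,5,6,7,8,9]=70
  size 8 → [1,3,4,5,6,7,8,9]=99  [2,3,4,5,6,7,8,9]=80
  first=0(c) contributes 179

179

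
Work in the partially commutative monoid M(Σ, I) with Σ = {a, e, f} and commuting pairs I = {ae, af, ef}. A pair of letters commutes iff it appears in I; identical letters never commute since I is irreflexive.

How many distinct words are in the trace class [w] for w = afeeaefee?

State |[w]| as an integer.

piece 0:a — minimal
piece 1:f — minimal
piece 2:e — minimal
piece 3:e rests on {2:e}
piece 4:a rests on {0:a}
piece 5:e rests on {3:e}
piece 6:f rests on {1:f}
piece 7:e rests on {5:e}
piece 8:e rests on {7:e}
minimal pieces: {0:a, 1:f, 2:e}
ways to finish when only these pieces remain (= sum over removing one remaining piece with nothing left below it):
  1 left: {4}→1  {6}→1  {8}→1
  2 left: {0,4}→1  {1,6}→1  {4,6}→2  {4,8}→2  {6,8}→2  {7,8}→1
  3 left: {0,4,6}→3  {0,4,8}→3  {1,4,6}→3  {1,6,8}→3  {4,6,8}→6  {4,7,8}→3  {5,7,8}→1  {6,7,8}→3
  4 left: {0,1,4,6}→6  {0,4,6,8}→12  {0,4,7,8}→6  {1,4,6,8}→12  {1,6,7,8}→6  {3,5,7,8}→1  {4,5,7,8}→4  {4,6,7,8}→12  {5,6,7,8}→4
  5 left: {0,1,4,6,8}→30  {0,4,5,7,8}→10  {0,4,6,7,8}→30  {1,4,6,7,8}→30  {1,5,6,7,8}→10  {2,3,5,7,8}→1  {3,4,5,7,8}→5  {3,5,6,7,8}→5  {4,5,6,7,8}→20
  6 left: {0,1,4,6,7,8}→90  {0,3,4,5,7,8}→15  {0,4,5,6,7,8}→60  {1,3,5,6,7,8}→15  {1,4,5,6,7,8}→60  {2,3,4,5,7,8}→6  {2,3,5,6,7,8}→6  {3,4,5,6,7,8}→30
  7 left: {0,1,4,5,6,7,8}→210  {0,2,3,4,5,7,8}→21  {0,3,4,5,6,7,8}→105  {1,2,3,5,6,7,8}→21  {1,3,4,5,6,7,8}→105  {2,3,4,5,6,7,8}→42
  placing 0:a first → 168 extensions
  placing 1:f first → 168 extensions
  placing 2:e first → 420 extensions
total linear extensions = 756

756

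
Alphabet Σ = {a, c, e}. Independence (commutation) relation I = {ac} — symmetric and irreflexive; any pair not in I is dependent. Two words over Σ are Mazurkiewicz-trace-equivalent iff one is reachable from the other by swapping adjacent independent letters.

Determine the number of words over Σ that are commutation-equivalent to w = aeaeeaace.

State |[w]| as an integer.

drop 0:a onto floor
drop 1:e onto {0:a}
drop 2:a onto {1:e}
drop 3:e onto {2:a}
drop 4:e onto {3:e}
drop 5:a onto {4:e}
drop 6:a onto {5:a}
drop 7:c onto {4:e}
drop 8:e onto {6:a, 7:c}
ground layer = {0:a}
drop-orders for the pieces not yet dropped (sum over which currently-grounded one goes next):
  1 to go: {8} 1
  2 to go: {6,8} 1  {7,8} 1
  3 to go: {5,6,8} 1  {6,7,8} 2
  4 to go: {5,6,7,8} 3
  5 to go: {4,5,6,7,8} 3
  6 to go: {3,4,5,6,7,8} 3
  7 to go: {2,3,4,5,6,7,8} 3
  if 0:a drops first: 3 orders

3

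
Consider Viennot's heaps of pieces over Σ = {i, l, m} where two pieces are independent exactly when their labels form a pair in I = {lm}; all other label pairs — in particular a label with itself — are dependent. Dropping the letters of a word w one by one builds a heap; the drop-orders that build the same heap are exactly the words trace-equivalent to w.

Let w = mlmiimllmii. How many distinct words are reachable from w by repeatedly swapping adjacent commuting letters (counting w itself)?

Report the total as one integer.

0(m) covers ∅
1(l) covers ∅
2(m) covers 0:m
3(i) covers 1:l, 2:m
4(i) covers 3:i
5(m) covers 4:i
6(l) covers 4:i
7(l) covers 6:l
8(m) covers 5:m
9(i) covers 7:l, 8:m
10(i) covers 9:i
floor of heap: 0:m, 1:l
completions by unplaced set U, small U first (add the entries for U minus each lowest piece of U):
  |U|=1: {10}:1
  |U|=2: {9,10}:1
  |U|=3: {7,9,10}:1  {8,9,10}:1
  |U|=4: {5,8,9,10}:1  {6,7,9,10}:1  {7,8,9,10}:2
  |U|=5: {5,7,8,9,10}:3  {6,7,8,9,10}:3
  |U|=6: {5,6,7,8,9,10}:6
  |U|=7: {4,5,6,7,8,9,10}:6
  |U|=8: {3,4,5,6,7,8,9,10}:6
  |U|=9: {1,3,4,5,6,7,8,9,10}:6  {2,3,4,5,6,7,8,9,10}:6
  start at 0(m): 12
  start at 1(l): 6
sum over floor = 18

18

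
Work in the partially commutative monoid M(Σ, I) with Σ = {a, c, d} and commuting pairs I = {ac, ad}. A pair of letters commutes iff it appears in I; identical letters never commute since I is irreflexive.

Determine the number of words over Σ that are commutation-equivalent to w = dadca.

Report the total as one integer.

10

drop 0:d onto floor
drop 1:a onto floor
drop 2:d onto {0:d}
drop 3:c onto {2:d}
drop 4:a onto {1:a}
ground layer = {0:d, 1:a}
drop-orders for the pieces not yet dropped (sum over which currently-grounded one goes next):
  1 to go: {3} 1  {4} 1
  2 to go: {1,4} 1  {2,3} 1  {3,4} 2
  3 to go: {0,2,3} 1  {1,3,4} 3  {2,3,4} 3
  if 0:d drops first: 6 orders
  if 1:a drops first: 4 orders
heap linearizations: 10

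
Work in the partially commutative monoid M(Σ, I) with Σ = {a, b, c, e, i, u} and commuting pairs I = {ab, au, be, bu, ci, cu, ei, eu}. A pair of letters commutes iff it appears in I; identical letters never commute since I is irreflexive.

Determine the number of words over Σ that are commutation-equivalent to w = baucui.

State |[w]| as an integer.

#0=b has no predecessor
#1=a has no predecessor
#2=u has no predecessor
#3=c depends on [0:b, 1:a]
#4=u depends on [2:u]
#5=i depends on [0:b, 1:a, 4:u]
sources: [0:b, 1:a, 2:u]
N(rest) = Σ N(rest − s) over sources s of rest; N(one piece) = 1:
  size 1 → [3]=1  [5]=1
  size 2 → [3,5]=2  [4,5]=1
  size 3 → [0,3,5]=2  [1,3,5]=2  [2,4,5]=1  [3,4,5]=3
  size 4 → [0,1,3,5]=4  [0,3,4,5]=5  [1,3,4,5]=5  [2,3,4,5]=4
  first=0(b) contributes 9
  first=1(a) contributes 9
  first=2(u) contributes 14
|[w]| = 32

32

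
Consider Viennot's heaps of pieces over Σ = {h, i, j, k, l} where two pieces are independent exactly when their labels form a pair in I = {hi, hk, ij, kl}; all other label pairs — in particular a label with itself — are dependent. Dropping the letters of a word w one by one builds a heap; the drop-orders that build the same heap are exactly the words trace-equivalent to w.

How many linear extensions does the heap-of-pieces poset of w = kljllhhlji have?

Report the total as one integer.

#0=k has no predecessor
#1=l has no predecessor
#2=j depends on [0:k, 1:l]
#3=l depends on [2:j]
#4=l depends on [3:l]
#5=h depends on [4:l]
#6=h depends on [5:h]
#7=l depends on [6:h]
#8=j depends on [7:l]
#9=i depends on [7:l]
sources: [0:k, 1:l]
N(rest) = Σ N(rest − s) over sources s of rest; N(one piece) = 1:
  size 1 → [8]=1  [9]=1
  size 2 → [8,9]=2
  size 3 → [7,8,9]=2
  size 4 → [6,7,8,9]=2
  size 5 → [5,6,7,8,9]=2
  size 6 → [4,5,6,7,8,9]=2
  size 7 → [3,4,5,6,7,8,9]=2
  size 8 → [2,3,4,5,6,7,8,9]=2
  first=0(k) contributes 2
  first=1(l) contributes 2
|[w]| = 4

4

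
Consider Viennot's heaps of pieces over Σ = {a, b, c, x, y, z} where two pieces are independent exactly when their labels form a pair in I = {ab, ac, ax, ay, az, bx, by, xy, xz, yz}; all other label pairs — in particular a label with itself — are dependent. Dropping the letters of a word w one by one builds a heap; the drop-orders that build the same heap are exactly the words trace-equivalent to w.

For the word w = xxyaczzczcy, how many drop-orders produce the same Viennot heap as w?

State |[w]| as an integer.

33

0(x) covers ∅
1(x) covers 0:x
2(y) covers ∅
3(a) covers ∅
4(c) covers 1:x, 2:y
5(z) covers 4:c
6(z) covers 5:z
7(c) covers 6:z
8(z) covers 7:c
9(c) covers 8:z
10(y) covers 9:c
floor of heap: 0:x, 2:y, 3:a
completions by unplaced set U, small U first (add the entries for U minus each lowest piece of U):
  |U|=1: {3}:1  {10}:1
  |U|=2: {3,10}:2  {9,10}:1
  |U|=3: {3,9,10}:3  {8,9,10}:1
  |U|=4: {3,8,9,10}:4  {7,8,9,10}:1
  |U|=5: {3,7,8,9,10}:5  {6,7,8,9,10}:1
  |U|=6: {3,6,7,8,9,10}:6  {5,6,7,8,9,10}:1
  |U|=7: {3,5,6,7,8,9,10}:7  {4,5,6,7,8,9,10}:1
  |U|=8: {1,4,5,6,7,8,9,10}:1  {2,4,5,6,7,8,9,10}:1  {3,4,5,6,7,8,9,10}:8
  |U|=9: {0,1,4,5,6,7,8,9,10}:1  {1,2,4,5,6,7,8,9,10}:2  {1,3,4,5,6,7,8,9,10}:9  {2,3,4,5,6,7,8,9,10}:9
  start at 0(x): 20
  start at 2(y): 10
  start at 3(a): 3
sum over floor = 33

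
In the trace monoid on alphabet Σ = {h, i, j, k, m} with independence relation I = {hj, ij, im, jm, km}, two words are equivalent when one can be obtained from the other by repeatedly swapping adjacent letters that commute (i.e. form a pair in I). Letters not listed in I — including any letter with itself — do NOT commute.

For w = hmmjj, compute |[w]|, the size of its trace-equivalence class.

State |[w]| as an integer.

piece 0:h — minimal
piece 1:m rests on {0:h}
piece 2:m rests on {1:m}
piece 3:j — minimal
piece 4:j rests on {3:j}
minimal pieces: {0:h, 3:j}
ways to finish when only these pieces remain (= sum over removing one remaining piece with nothing left below it):
  1 left: {2}→1  {4}→1
  2 left: {1,2}→1  {2,4}→2  {3,4}→1
  3 left: {0,1,2}→1  {1,2,4}→3  {2,3,4}→3
  placing 0:h first → 6 extensions
  placing 3:j first → 4 extensions
total linear extensions = 10

10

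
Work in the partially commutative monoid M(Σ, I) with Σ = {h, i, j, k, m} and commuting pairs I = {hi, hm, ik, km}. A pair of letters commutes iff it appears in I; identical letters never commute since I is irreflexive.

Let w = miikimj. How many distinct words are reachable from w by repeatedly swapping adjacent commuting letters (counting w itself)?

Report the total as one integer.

6

0(m) covers ∅
1(i) covers 0:m
2(i) covers 1:i
3(k) covers ∅
4(i) covers 2:i
5(m) covers 4:i
6(j) covers 3:k, 5:m
floor of heap: 0:m, 3:k
completions by unplaced set U, small U first (add the entries for U minus each lowest piece of U):
  |U|=1: {6}:1
  |U|=2: {3,6}:1  {5,6}:1
  |U|=3: {3,5,6}:2  {4,5,6}:1
  |U|=4: {2,4,5,6}:1  {3,4,5,6}:3
  |U|=5: {1,2,4,5,6}:1  {2,3,4,5,6}:4
  start at 0(m): 5
  start at 3(k): 1
sum over floor = 6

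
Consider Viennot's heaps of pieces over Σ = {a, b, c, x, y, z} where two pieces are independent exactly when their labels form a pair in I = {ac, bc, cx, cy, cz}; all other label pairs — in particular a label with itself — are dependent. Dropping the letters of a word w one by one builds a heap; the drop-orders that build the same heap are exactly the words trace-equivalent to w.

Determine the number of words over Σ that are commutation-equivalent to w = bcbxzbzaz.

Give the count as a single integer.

9

drop 0:b onto floor
drop 1:c onto floor
drop 2:b onto {0:b}
drop 3:x onto {2:b}
drop 4:z onto {3:x}
drop 5:b onto {4:z}
drop 6:z onto {5:b}
drop 7:a onto {6:z}
drop 8:z onto {7:a}
ground layer = {0:b, 1:c}
drop-orders for the pieces not yet dropped (sum over which currently-grounded one goes next):
  1 to go: {1} 1  {8} 1
  2 to go: {1,8} 2  {7,8} 1
  3 to go: {1,7,8} 3  {6,7,8} 1
  4 to go: {1,6,7,8} 4  {5,6,7,8} 1
  5 to go: {1,5,6,7,8} 5  {4,5,6,7,8} 1
  6 to go: {1,4,5,6,7,8} 6  {3,4,5,6,7,8} 1
  7 to go: {1,3,4,5,6,7,8} 7  {2,3,4,5,6,7,8} 1
  if 0:b drops first: 8 orders
  if 1:c drops first: 1 orders
heap linearizations: 9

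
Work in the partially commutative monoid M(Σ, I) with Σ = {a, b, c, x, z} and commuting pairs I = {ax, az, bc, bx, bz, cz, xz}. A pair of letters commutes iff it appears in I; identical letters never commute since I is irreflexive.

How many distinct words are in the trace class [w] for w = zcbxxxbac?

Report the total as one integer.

306

#0=z has no predecessor
#1=c has no predecessor
#2=b has no predecessor
#3=x depends on [1:c]
#4=x depends on [3:x]
#5=x depends on [4:x]
#6=b depends on [2:b]
#7=a depends on [1:c, 6:b]
#8=c depends on [5:x, 7:a]
sources: [0:z, 1:c, 2:b]
N(rest) = Σ N(rest − s) over sources s of rest; N(one piece) = 1:
  size 1 → [0]=1  [8]=1
  size 2 → [0,8]=2  [5,8]=1  [7,8]=1
  size 3 → [0,5,8]=3  [0,7,8]=3  [4,5,8]=1  [5,7,8]=2  [6,7,8]=1
  size 4 → [0,4,5,8]=4  [0,5,7,8]=8  [0,6,7,8]=4  [2,6,7,8]=1  [3,4,5,8]=1  [4,5,7,8]=3  [5,6,7,8]=3
  size 5 → [0,2,6,7,8]=5  [0,3,4,5,8]=5  [0,4,5,7,8]=15  [0,5,6,7,8]=15  [2,5,6,7,8]=4  [3,4,5,7,8]=4  [4,5,6,7,8]=6
  size 6 → [0,2,5,6,7,8]=24  [0,3,4,5,7,8]=24  [0,4,5,6,7,8]=36  [1,3,4,5,7,8]=4  [2,4,5,6,7,8]=10  [3,4,5,6,7,8]=10
  size 7 → [0,1,3,4,5,7,8]=28  [0,2,4,5,6,7,8]=70  [0,3,4,5,6,7,8]=70  [1,3,4,5,6,7,8]=14  [2,3,4,5,6,7,8]=20
  first=0(z) contributes 34
  first=1(c) contributes 160
  first=2(b) contributes 112
|[w]| = 306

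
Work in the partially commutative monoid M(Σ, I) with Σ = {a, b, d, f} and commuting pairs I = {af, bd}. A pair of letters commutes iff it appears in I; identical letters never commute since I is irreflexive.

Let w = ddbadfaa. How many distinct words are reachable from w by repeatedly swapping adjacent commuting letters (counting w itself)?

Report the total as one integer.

9

#0=d has no predecessor
#1=d depends on [0:d]
#2=b has no predecessor
#3=a depends on [1:d, 2:b]
#4=d depends on [3:a]
#5=f depends on [4:d]
#6=a depends on [4:d]
#7=a depends on [6:a]
sources: [0:d, 2:b]
N(rest) = Σ N(rest − s) over sources s of rest; N(one piece) = 1:
  size 1 → [5]=1  [7]=1
  size 2 → [5,7]=2  [6,7]=1
  size 3 → [5,6,7]=3
  size 4 → [4,5,6,7]=3
  size 5 → [3,4,5,6,7]=3
  size 6 → [1,3,4,5,6,7]=3  [2,3,4,5,6,7]=3
  first=0(d) contributes 6
  first=2(b) contributes 3
|[w]| = 9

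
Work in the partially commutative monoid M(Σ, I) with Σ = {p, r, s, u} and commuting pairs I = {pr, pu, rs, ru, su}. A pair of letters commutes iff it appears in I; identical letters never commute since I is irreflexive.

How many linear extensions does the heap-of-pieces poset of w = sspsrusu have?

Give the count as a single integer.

168

0(s) covers ∅
1(s) covers 0:s
2(p) covers 1:s
3(s) covers 2:p
4(r) covers ∅
5(u) covers ∅
6(s) covers 3:s
7(u) covers 5:u
floor of heap: 0:s, 4:r, 5:u
completions by unplaced set U, small U first (add the entries for U minus each lowest piece of U):
  |U|=1: {4}:1  {6}:1  {7}:1
  |U|=2: {3,6}:1  {4,6}:2  {4,7}:2  {5,7}:1  {6,7}:2
  |U|=3: {2,3,6}:1  {3,4,6}:3  {3,6,7}:3  {4,5,7}:3  {4,6,7}:6  {5,6,7}:3
  |U|=4: {1,2,3,6}:1  {2,3,4,6}:4  {2,3,6,7}:4  {3,4,6,7}:12  {3,5,6,7}:6  {4,5,6,7}:12
  |U|=5: {0,1,2,3,6}:1  {1,2,3,4,6}:5  {1,2,3,6,7}:5  {2,3,4,6,7}:20  {2,3,5,6,7}:10  {3,4,5,6,7}:30
  |U|=6: {0,1,2,3,4,6}:6  {0,1,2,3,6,7}:6  {1,2,3,4,6,7}:30  {1,2,3,5,6,7}:15  {2,3,4,5,6,7}:60
  start at 0(s): 105
  start at 4(r): 21
  start at 5(u): 42
sum over floor = 168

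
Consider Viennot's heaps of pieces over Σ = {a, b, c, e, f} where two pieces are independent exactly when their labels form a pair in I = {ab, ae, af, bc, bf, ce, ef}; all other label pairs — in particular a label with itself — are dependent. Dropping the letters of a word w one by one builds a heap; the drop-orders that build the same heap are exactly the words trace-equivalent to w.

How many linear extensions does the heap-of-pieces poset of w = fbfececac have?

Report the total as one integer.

84

#0=f has no predecessor
#1=b has no predecessor
#2=f depends on [0:f]
#3=e depends on [1:b]
#4=c depends on [2:f]
#5=e depends on [3:e]
#6=c depends on [4:c]
#7=a depends on [6:c]
#8=c depends on [7:a]
sources: [0:f, 1:b]
N(rest) = Σ N(rest − s) over sources s of rest; N(one piece) = 1:
  size 1 → [5]=1  [8]=1
  size 2 → [3,5]=1  [5,8]=2  [7,8]=1
  size 3 → [1,3,5]=1  [3,5,8]=3  [5,7,8]=3  [6,7,8]=1
  size 4 → [1,3,5,8]=4  [3,5,7,8]=6  [4,6,7,8]=1  [5,6,7,8]=4
  size 5 → [1,3,5,7,8]=10  [2,4,6,7,8]=1  [3,5,6,7,8]=10  [4,5,6,7,8]=5
  size 6 → [0,2,4,6,7,8]=1  [1,3,5,6,7,8]=20  [2,4,5,6,7,8]=6  [3,4,5,6,7,8]=15
  size 7 → [0,2,4,5,6,7,8]=7  [1,3,4,5,6,7,8]=35  [2,3,4,5,6,7,8]=21
  first=0(f) contributes 56
  first=1(b) contributes 28
|[w]| = 84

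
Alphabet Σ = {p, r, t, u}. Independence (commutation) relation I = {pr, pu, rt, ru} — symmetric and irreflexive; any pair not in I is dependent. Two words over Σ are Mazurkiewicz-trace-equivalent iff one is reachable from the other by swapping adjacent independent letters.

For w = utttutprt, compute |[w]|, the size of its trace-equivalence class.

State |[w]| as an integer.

piece 0:u — minimal
piece 1:t rests on {0:u}
piece 2:t rests on {1:t}
piece 3:t rests on {2:t}
piece 4:u rests on {3:t}
piece 5:t rests on {4:u}
piece 6:p rests on {5:t}
piece 7:r — minimal
piece 8:t rests on {6:p}
minimal pieces: {0:u, 7:r}
ways to finish when only these pieces remain (= sum over removing one remaining piece with nothing left below it):
  1 left: {7}→1  {8}→1
  2 left: {6,8}→1  {7,8}→2
  3 left: {5,6,8}→1  {6,7,8}→3
  4 left: {4,5,6,8}→1  {5,6,7,8}→4
  5 left: {3,4,5,6,8}→1  {4,5,6,7,8}→5
  6 left: {2,3,4,5,6,8}→1  {3,4,5,6,7,8}→6
  7 left: {1,2,3,4,5,6,8}→1  {2,3,4,5,6,7,8}→7
  placing 0:u first → 8 extensions
  placing 7:r first → 1 extensions
total linear extensions = 9

9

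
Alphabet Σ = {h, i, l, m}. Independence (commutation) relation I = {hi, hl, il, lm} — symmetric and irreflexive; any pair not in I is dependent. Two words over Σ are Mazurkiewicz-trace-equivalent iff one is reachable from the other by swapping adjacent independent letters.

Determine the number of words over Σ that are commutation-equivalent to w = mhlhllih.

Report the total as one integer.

224

#0=m has no predecessor
#1=h depends on [0:m]
#2=l has no predecessor
#3=h depends on [1:h]
#4=l depends on [2:l]
#5=l depends on [4:l]
#6=i depends on [0:m]
#7=h depends on [3:h]
sources: [0:m, 2:l]
N(rest) = Σ N(rest − s) over sources s of rest; N(one piece) = 1:
  size 1 → [5]=1  [6]=1  [7]=1
  size 2 → [3,7]=1  [4,5]=1  [5,6]=2  [5,7]=2  [6,7]=2
  size 3 → [1,3,7]=1  [2,4,5]=1  [3,5,7]=3  [3,6,7]=3  [4,5,6]=3  [4,5,7]=3  [5,6,7]=6
  size 4 → [1,3,5,7]=4  [1,3,6,7]=4  [2,4,5,6]=4  [2,4,5,7]=4  [3,4,5,7]=6  [3,5,6,7]=12  [4,5,6,7]=12
  size 5 → [0,1,3,6,7]=4  [1,3,4,5,7]=10  [1,3,5,6,7]=20  [2,3,4,5,7]=10  [2,4,5,6,7]=20  [3,4,5,6,7]=30
  size 6 → [0,1,3,5,6,7]=24  [1,2,3,4,5,7]=20  [1,3,4,5,6,7]=60  [2,3,4,5,6,7]=60
  first=0(m) contributes 140
  first=2(l) contributes 84
|[w]| = 224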